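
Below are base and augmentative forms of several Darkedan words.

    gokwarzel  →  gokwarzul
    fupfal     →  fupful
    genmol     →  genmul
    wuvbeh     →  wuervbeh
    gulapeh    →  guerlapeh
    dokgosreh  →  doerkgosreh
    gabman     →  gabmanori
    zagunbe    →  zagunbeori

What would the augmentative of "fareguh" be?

gokwarzel and wuvbeh both have last vowel 'e' yet inflect differently (gokwarzul, wuervbeh), so the last vowel is not what conditions the rule; the final letter is.
"fareguh" ends in -h. The stems ending in -h (wuvbeh → wuervbeh, gulapeh → guerlapeh, dokgosreh → doerkgosreh) insert -er- after the first vowel.
The other patterns: stems ending in -l change the last vowel to 'u'; stems ending in -e or -n add -ori.
So fareguh → faerreguh.

faerreguh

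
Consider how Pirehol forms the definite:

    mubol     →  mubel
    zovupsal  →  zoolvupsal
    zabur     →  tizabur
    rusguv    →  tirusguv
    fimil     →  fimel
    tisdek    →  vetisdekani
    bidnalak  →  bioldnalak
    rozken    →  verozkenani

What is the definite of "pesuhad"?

peolsuhad

zovupsal and mubol both end in -l yet inflect differently (zoolvupsal, mubel), so the final letter is not what conditions the rule; the last vowel is.
"pesuhad" has last vowel 'a'. The stems whose last vowel is 'a' (zovupsal → zoolvupsal, bidnalak → bioldnalak) insert -ol- after the first vowel.
So pesuhad → peolsuhad.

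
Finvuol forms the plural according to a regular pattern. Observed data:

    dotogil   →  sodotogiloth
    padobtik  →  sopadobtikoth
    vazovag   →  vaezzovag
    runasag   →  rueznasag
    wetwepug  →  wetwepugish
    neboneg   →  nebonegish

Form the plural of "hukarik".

sohukarikoth

"hukarik" has last vowel 'i'. The stems whose last vowel is 'i' (dotogil → sodotogiloth, padobtik → sopadobtikoth) add so- … -oth around the stem.
So hukarik → sohukarikoth.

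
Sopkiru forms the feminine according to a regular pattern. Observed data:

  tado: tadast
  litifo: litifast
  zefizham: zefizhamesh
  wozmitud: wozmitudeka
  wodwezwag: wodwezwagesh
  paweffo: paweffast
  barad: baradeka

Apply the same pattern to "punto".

puntast

"punto" ends in -o. The stems ending in -o (litifo → litifast, paweffo → paweffast, tado → tadast) drop the final letter and add -ast.
The other patterns: stems ending in -d add -eka; stems ending in -g or -m add -esh.
So punto → puntast.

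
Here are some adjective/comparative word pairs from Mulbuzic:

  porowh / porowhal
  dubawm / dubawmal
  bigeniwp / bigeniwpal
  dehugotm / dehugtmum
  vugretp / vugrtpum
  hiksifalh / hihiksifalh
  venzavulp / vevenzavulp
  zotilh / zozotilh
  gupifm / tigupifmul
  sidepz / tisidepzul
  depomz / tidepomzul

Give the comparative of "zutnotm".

zutntmum

dubawm and dehugotm both end in -m yet inflect differently (dubawmal, dehugtmum), so the final letter is not what conditions the rule; the second-to-last letter is.
"zutnotm" has second-to-last letter 't'. The stems whose second-to-last letter is 't' (dehugotm → dehugtmum, vugretp → vugrtpum) delete the last vowel and add -um.
The other patterns: stems whose second-to-last letter is 'w' add -al; stems whose second-to-last letter is 'l' repeat the first consonant+vowel as a prefix; stems whose second-to-last letter is 'f', 'm' or 'p' add ti- … -ul around the stem.
So zutnotm → zutntmum.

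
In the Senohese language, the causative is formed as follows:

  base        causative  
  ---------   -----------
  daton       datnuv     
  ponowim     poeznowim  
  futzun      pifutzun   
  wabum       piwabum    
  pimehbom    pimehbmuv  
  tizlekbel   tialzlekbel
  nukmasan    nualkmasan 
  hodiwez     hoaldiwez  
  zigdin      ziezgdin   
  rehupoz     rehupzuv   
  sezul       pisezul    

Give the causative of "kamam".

kaalmam

futzun and zigdin both end in -n yet inflect differently (pifutzun, ziezgdin), so the final letter is not what conditions the rule; the last vowel is.
"kamam" has last vowel 'a'. The one such stem in the data (nukmasan → nualkmasan) inserts -al- after the first vowel (as do tizlekbel, hodiwez), so the same rule applies.
So kamam → kaalmam.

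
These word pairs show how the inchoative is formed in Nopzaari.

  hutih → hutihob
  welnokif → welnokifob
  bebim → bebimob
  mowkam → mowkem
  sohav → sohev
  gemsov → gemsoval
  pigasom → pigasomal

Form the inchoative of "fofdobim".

fofdobimob

bebim and mowkam both end in -m yet inflect differently (bebimob, mowkem), so the final letter is not what conditions the rule; the last vowel is.
"fofdobim" has last vowel 'i'. The stems whose last vowel is 'i' (hutih → hutihob, welnokif → welnokifob, bebim → bebimob) add -ob.
The other patterns: stems whose last vowel is 'a' change the last vowel to 'e'; stems whose last vowel is 'o' add -al.
So fofdobim → fofdobimob.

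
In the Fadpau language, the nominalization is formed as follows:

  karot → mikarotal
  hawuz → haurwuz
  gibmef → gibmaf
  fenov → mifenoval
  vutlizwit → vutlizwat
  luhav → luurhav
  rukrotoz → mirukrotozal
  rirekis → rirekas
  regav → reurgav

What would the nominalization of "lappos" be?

milapposal

hawuz and rukrotoz both end in -z yet inflect differently (haurwuz, mirukrotozal), so the final letter is not what conditions the rule; the last vowel is.
"lappos" has last vowel 'o'. The stems whose last vowel is 'o' (rukrotoz → mirukrotozal, karot → mikarotal, fenov → mifenoval) add mi- … -al around the stem.
The other patterns: stems whose last vowel is 'a' or 'u' insert -ur- after the first vowel; stems whose last vowel is 'e' or 'i' change the last vowel to 'a'.
So lappos → milapposal.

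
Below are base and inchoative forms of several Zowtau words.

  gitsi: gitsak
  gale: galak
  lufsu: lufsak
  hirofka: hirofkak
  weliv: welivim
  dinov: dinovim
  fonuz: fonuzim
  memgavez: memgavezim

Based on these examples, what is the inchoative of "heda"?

hedak

gitsi and weliv both have last vowel 'i' yet inflect differently (gitsak, welivim), so the last vowel is not what conditions the rule; whether the stem ends in a vowel or a consonant is.
"heda" ends in a vowel. The stems ending in a vowel (gitsi → gitsak, gale → galak, lufsu → lufsak) drop the final letter and add -ak.
So heda → hedak.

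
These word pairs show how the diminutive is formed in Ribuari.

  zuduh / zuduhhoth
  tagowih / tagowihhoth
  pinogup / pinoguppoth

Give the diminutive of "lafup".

Every pair shown (zuduh → zuduhhoth, tagowih → tagowihhoth, pinogup → pinoguppoth) follows the same rule: double the final consonant and add -oth.
So lafup → lafuppoth.

lafuppoth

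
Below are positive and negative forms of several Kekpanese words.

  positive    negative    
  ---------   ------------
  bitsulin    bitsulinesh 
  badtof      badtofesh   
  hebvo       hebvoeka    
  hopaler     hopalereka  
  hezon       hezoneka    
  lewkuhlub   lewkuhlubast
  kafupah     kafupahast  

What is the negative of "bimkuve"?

"bimkuve" begins with b-. The stems beginning with b- (bitsulin → bitsulinesh, badtof → badtofesh) add -esh.
So bimkuve → bimkuveesh.

bimkuveesh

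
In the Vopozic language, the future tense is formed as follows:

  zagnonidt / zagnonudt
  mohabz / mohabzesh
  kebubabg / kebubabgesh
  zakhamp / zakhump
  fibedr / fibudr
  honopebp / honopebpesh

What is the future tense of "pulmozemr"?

honopebp and zakhamp both end in -p yet inflect differently (honopebpesh, zakhump), so the final letter is not what conditions the rule; the second-to-last letter is.
"pulmozemr" has second-to-last letter 'm'. The one such stem in the data (zakhamp → zakhump) changes the last vowel to 'u' (as do fibedr, zagnonidt), so the same rule applies.
The other pattern: stems whose second-to-last letter is 'b' add -esh.
So pulmozemr → pulmozumr.

pulmozumr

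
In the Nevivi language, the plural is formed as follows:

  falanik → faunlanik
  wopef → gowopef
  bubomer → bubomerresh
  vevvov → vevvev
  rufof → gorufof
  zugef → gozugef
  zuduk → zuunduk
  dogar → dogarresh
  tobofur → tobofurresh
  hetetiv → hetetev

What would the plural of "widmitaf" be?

gowidmitaf

"widmitaf" ends in -f. The stems ending in -f (wopef → gowopef, zugef → gozugef, rufof → gorufof) add the prefix go-.
The other patterns: stems ending in -k insert -un- after the first vowel; stems ending in -r double the final consonant and add -esh; stems ending in -v change the last vowel to 'e'.
So widmitaf → gowidmitaf.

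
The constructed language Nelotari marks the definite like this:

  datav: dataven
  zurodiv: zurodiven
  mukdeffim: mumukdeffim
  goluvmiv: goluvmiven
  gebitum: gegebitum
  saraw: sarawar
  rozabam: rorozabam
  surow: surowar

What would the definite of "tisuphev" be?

tisupheven

goluvmiv and mukdeffim both have last vowel 'i' yet inflect differently (goluvmiven, mumukdeffim), so the last vowel is not what conditions the rule; the final letter is.
"tisuphev" ends in -v. The stems ending in -v (datav → dataven, goluvmiv → goluvmiven, zurodiv → zurodiven) add -en.
The other patterns: stems ending in -m repeat the first consonant+vowel as a prefix; stems ending in -w add -ar.
So tisuphev → tisupheven.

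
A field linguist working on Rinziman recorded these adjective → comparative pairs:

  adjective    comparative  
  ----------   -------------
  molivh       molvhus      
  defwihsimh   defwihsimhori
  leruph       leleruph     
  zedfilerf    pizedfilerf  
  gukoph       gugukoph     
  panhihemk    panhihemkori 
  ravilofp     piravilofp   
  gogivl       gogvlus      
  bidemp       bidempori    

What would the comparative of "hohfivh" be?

gukoph and defwihsimh both end in -h yet inflect differently (gugukoph, defwihsimhori), so the final letter is not what conditions the rule; the second-to-last letter is.
"hohfivh" has second-to-last letter 'v'. The stems whose second-to-last letter is 'v' (gogivl → gogvlus, molivh → molvhus) delete the last vowel and add -us.
The other patterns: stems whose second-to-last letter is 'p' repeat the first consonant+vowel as a prefix; stems whose second-to-last letter is 'm' add -ori; stems whose second-to-last letter is 'f' or 'r' add the prefix pi-.
So hohfivh → hohfvhus.

hohfvhus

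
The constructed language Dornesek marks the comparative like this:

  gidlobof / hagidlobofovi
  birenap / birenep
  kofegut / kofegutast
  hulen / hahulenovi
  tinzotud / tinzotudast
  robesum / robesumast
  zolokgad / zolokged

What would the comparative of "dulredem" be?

tinzotud and zolokgad both end in -d yet inflect differently (tinzotudast, zolokged), so the final letter is not what conditions the rule; the last vowel is.
"dulredem" has last vowel 'e'. The one such stem in the data (hulen → hahulenovi) adds ha- … -ovi around the stem, so the same rule applies.
So dulredem → hadulredemovi.

hadulredemovi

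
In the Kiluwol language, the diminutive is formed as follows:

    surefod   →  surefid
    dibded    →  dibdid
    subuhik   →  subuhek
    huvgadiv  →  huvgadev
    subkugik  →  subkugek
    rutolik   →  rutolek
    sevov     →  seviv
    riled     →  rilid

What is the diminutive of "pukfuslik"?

"pukfuslik" has last vowel 'i'. The stems whose last vowel is 'i' (subkugik → subkugek, subuhik → subuhek, huvgadiv → huvgadev) change the last vowel to 'e'.
The other pattern: stems whose last vowel is 'e' or 'o' change the last vowel to 'i'.
So pukfuslik → pukfuslek.

pukfuslek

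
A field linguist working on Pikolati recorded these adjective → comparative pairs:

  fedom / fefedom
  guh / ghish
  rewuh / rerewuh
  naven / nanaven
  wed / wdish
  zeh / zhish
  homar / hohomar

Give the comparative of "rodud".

"rodud" has 2 vowels. The stems with 2 vowels (rewuh → rerewuh, fedom → fefedom, naven → nanaven) repeat the first consonant+vowel as a prefix.
The other pattern: stems with 1 vowel delete the last vowel and add -ish.
So rodud → rorodud.

rorodud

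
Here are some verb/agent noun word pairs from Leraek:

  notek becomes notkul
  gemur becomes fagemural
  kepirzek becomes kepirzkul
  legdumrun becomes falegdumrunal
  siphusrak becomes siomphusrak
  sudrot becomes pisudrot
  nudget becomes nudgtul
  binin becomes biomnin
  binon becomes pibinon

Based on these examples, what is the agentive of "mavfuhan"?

maomvfuhan

"mavfuhan" has last vowel 'a'. The one such stem in the data (siphusrak → siomphusrak) inserts -om- after the first vowel (as does binin), so the same rule applies.
The other patterns: stems whose last vowel is 'e' delete the last vowel and add -ul; stems whose last vowel is 'u' add fa- … -al around the stem; stems whose last vowel is 'o' add the prefix pi-.
So mavfuhan → maomvfuhan.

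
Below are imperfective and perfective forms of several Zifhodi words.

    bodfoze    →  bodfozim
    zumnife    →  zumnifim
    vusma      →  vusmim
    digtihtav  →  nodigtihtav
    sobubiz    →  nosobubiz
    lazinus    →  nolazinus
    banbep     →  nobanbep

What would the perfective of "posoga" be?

posogim

vusma and digtihtav both have last vowel 'a' yet inflect differently (vusmim, nodigtihtav), so the last vowel is not what conditions the rule; whether the stem ends in a vowel or a consonant is.
"posoga" ends in a vowel. The stems ending in a vowel (bodfoze → bodfozim, zumnife → zumnifim, vusma → vusmim) drop the final letter and add -im.
The other pattern: stems ending in a consonant add the prefix no-.
So posoga → posogim.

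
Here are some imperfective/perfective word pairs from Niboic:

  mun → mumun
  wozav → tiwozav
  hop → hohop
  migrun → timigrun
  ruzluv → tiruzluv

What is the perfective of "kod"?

"kod" has 1 vowel. The stems with 1 vowel (mun → mumun, hop → hohop) repeat the first consonant+vowel as a prefix.
The other pattern: stems with 2 vowels add the prefix ti-.
So kod → kokod.

kokod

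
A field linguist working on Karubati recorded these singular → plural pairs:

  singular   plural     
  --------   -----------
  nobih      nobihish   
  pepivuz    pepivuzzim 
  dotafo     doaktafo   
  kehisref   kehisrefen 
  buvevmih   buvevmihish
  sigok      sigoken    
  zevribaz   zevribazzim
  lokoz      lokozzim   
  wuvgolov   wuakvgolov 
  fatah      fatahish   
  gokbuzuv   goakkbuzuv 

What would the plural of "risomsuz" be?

risomsuzzim

"risomsuz" ends in -z. The stems ending in -z (lokoz → lokozzim, zevribaz → zevribazzim, pepivuz → pepivuzzim) double the final consonant and add -im.
So risomsuz → risomsuzzim.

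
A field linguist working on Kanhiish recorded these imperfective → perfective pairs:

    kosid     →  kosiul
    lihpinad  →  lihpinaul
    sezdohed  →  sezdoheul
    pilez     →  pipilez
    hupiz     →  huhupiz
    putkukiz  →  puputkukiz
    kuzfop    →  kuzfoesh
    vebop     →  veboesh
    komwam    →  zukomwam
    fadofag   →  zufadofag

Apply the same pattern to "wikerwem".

sezdohed and pilez both have last vowel 'e' yet inflect differently (sezdoheul, pipilez), so the last vowel is not what conditions the rule; the final letter is.
"wikerwem" ends in -m. The one such stem in the data (komwam → zukomwam) adds the prefix zu-, so the same rule applies.
The other patterns: stems ending in -d drop the final letter and add -ul; stems ending in -z repeat the first consonant+vowel as a prefix; stems ending in -p drop the final letter and add -esh.
So wikerwem → zuwikerwem.

zuwikerwem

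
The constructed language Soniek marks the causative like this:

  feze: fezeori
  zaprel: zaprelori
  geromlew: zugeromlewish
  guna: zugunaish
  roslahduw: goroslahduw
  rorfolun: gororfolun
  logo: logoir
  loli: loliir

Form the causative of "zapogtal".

geromlew and roslahduw both end in -w yet inflect differently (zugeromlewish, goroslahduw), so the final letter is not what conditions the rule; the first letter is.
"zapogtal" begins with z-. The one such stem in the data (zaprel → zaprelori) adds -ori, so the same rule applies.
The other patterns: stems beginning with g- add zu- … -ish around the stem; stems beginning with r- add the prefix go-; stems beginning with l- add -ir.
So zapogtal → zapogtalori.

zapogtalori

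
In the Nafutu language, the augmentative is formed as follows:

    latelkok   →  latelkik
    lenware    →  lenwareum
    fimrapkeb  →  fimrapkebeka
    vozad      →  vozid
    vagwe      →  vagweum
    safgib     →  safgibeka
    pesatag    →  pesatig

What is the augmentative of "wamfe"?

vagwe and fimrapkeb both have last vowel 'e' yet inflect differently (vagweum, fimrapkebeka), so the last vowel is not what conditions the rule; the final letter is.
"wamfe" ends in -e. The stems ending in -e (vagwe → vagweum, lenware → lenwareum) add -um.
The other patterns: stems ending in -b add -eka; stems ending in -d, -g or -k change the last vowel to 'i'.
So wamfe → wamfeum.

wamfeum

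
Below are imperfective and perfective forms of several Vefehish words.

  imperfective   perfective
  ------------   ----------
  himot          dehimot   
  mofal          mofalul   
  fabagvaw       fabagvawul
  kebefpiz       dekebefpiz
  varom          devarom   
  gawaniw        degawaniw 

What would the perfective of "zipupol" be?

fabagvaw and gawaniw both end in -w yet inflect differently (fabagvawul, degawaniw), so the final letter is not what conditions the rule; the last vowel is.
"zipupol" has last vowel 'o'. The stems whose last vowel is 'o' (himot → dehimot, varom → devarom) add the prefix de-.
So zipupol → dezipupol.

dezipupol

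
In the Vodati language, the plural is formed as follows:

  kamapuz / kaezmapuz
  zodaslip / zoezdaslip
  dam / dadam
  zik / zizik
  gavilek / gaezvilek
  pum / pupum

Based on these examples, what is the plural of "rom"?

"rom" has 1 vowel. The stems with 1 vowel (dam → dadam, zik → zizik, pum → pupum) repeat the first consonant+vowel as a prefix.
So rom → rorom.

rorom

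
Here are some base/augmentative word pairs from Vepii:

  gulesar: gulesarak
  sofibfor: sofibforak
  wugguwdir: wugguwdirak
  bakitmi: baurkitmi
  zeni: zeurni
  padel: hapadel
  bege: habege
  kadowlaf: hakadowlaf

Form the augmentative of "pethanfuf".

wugguwdir and bakitmi both have last vowel 'i' yet inflect differently (wugguwdirak, baurkitmi), so the last vowel is not what conditions the rule; the final letter is.
"pethanfuf" ends in -f. The one such stem in the data (kadowlaf → hakadowlaf) adds the prefix ha-, so the same rule applies.
So pethanfuf → hapethanfuf.

hapethanfuf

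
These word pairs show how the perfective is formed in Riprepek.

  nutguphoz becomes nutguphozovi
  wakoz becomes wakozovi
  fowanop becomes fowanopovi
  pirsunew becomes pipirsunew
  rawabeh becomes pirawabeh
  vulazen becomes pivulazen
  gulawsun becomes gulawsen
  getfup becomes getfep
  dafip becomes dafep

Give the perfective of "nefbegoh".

vulazen and gulawsun both end in -n yet inflect differently (pivulazen, gulawsen), so the final letter is not what conditions the rule; the last vowel is.
"nefbegoh" has last vowel 'o'. The stems whose last vowel is 'o' (nutguphoz → nutguphozovi, wakoz → wakozovi, fowanop → fowanopovi) add -ovi.
The other patterns: stems whose last vowel is 'e' add the prefix pi-; stems whose last vowel is 'i' or 'u' change the last vowel to 'e'.
So nefbegoh → nefbegohovi.

nefbegohovi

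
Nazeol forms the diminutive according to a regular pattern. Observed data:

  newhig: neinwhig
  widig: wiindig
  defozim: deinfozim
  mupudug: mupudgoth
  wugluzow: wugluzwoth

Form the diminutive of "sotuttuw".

sotuttwoth

newhig and mupudug both end in -g yet inflect differently (neinwhig, mupudgoth), so the final letter is not what conditions the rule; the last vowel is.
"sotuttuw" has last vowel 'u'. The one such stem in the data (mupudug → mupudgoth) deletes the last vowel and adds -oth (as does wugluzow), so the same rule applies.
So sotuttuw → sotuttwoth.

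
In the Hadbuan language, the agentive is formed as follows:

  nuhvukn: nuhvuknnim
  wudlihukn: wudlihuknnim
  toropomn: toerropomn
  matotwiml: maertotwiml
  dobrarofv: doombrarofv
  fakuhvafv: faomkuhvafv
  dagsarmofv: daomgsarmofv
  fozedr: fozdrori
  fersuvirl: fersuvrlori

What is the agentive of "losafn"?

loomsafn

nuhvukn and toropomn both end in -n yet inflect differently (nuhvuknnim, toerropomn), so the final letter is not what conditions the rule; the second-to-last letter is.
"losafn" has second-to-last letter 'f'. The stems whose second-to-last letter is 'f' (dobrarofv → doombrarofv, fakuhvafv → faomkuhvafv, dagsarmofv → daomgsarmofv) insert -om- after the first vowel.
So losafn → loomsafn.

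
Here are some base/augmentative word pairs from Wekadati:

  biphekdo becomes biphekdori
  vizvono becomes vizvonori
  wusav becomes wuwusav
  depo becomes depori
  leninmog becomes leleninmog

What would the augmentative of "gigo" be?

vizvono and leninmog both have last vowel 'o' yet inflect differently (vizvonori, leleninmog), so the last vowel is not what conditions the rule; the final letter is.
"gigo" ends in -o. The stems ending in -o (vizvono → vizvonori, biphekdo → biphekdori, depo → depori) drop the final letter and add -ori.
The other pattern: stems ending in -g or -v repeat the first consonant+vowel as a prefix.
So gigo → gigori.

gigori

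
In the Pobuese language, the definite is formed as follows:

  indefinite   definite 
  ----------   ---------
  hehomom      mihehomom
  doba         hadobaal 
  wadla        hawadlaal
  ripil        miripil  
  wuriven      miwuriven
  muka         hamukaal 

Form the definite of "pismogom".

wadla and wuriven both begin with w- yet inflect differently (hawadlaal, miwuriven), so the first letter is not what conditions the rule; the final letter is.
"pismogom" ends in -m. The one such stem in the data (hehomom → mihehomom) adds the prefix mi-, so the same rule applies.
So pismogom → mipismogom.

mipismogom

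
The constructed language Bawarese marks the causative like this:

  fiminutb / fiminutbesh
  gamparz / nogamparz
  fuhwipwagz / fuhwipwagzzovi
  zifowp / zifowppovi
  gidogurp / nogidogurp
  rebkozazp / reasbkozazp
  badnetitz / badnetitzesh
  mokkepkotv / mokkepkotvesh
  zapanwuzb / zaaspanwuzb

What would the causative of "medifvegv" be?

zapanwuzb and fiminutb both end in -b yet inflect differently (zaaspanwuzb, fiminutbesh), so the final letter is not what conditions the rule; the second-to-last letter is.
"medifvegv" has second-to-last letter 'g'. The one such stem in the data (fuhwipwagz → fuhwipwagzzovi) doubles the final consonant and adds -ovi (as does zifowp), so the same rule applies.
The other patterns: stems whose second-to-last letter is 'z' insert -as- after the first vowel; stems whose second-to-last letter is 't' add -esh; stems whose second-to-last letter is 'r' add the prefix no-.
So medifvegv → medifvegvvovi.

medifvegvvovi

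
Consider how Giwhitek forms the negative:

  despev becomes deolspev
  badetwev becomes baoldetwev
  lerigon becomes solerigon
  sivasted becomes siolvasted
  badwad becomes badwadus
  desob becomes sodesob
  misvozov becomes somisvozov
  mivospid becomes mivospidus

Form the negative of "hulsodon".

"hulsodon" has last vowel 'o'. The stems whose last vowel is 'o' (desob → sodesob, misvozov → somisvozov, lerigon → solerigon) add the prefix so-.
The other patterns: stems whose last vowel is 'e' insert -ol- after the first vowel; stems whose last vowel is 'a' or 'i' add -us.
So hulsodon → sohulsodon.

sohulsodon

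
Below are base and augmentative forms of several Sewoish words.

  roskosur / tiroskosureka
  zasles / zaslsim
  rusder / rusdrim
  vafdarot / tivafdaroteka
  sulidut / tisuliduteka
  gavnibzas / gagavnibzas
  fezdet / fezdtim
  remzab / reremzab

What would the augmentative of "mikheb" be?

zasles and gavnibzas both end in -s yet inflect differently (zaslsim, gagavnibzas), so the final letter is not what conditions the rule; the last vowel is.
"mikheb" has last vowel 'e'. The stems whose last vowel is 'e' (fezdet → fezdtim, zasles → zaslsim, rusder → rusdrim) delete the last vowel and add -im.
So mikheb → mikhbim.

mikhbim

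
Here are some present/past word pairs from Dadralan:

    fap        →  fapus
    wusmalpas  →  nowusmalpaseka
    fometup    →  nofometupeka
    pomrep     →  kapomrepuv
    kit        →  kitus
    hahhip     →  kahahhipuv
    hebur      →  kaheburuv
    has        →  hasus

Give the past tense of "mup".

mupus

fap and hahhip both end in -p yet inflect differently (fapus, kahahhipuv), so the final letter is not what conditions the rule; the number of vowels is.
"mup" has 1 vowel. The stems with 1 vowel (has → hasus, kit → kitus, fap → fapus) add -us.
So mup → mupus.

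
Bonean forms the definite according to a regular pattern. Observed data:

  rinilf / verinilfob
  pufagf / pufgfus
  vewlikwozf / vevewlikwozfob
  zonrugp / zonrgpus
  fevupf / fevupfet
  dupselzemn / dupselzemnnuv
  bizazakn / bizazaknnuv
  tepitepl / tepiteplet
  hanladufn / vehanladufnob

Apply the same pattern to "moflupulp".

"moflupulp" has second-to-last letter 'l'. The one such stem in the data (rinilf → verinilfob) adds ve- … -ob around the stem, so the same rule applies.
So moflupulp → vemoflupulpob.

vemoflupulpob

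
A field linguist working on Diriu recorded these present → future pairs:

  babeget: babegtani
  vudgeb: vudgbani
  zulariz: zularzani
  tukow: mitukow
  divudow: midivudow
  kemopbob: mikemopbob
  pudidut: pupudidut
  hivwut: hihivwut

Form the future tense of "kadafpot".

"kadafpot" has last vowel 'o'. The stems whose last vowel is 'o' (tukow → mitukow, divudow → midivudow, kemopbob → mikemopbob) add the prefix mi-.
The other patterns: stems whose last vowel is 'e' or 'i' delete the last vowel and add -ani; stems whose last vowel is 'u' repeat the first consonant+vowel as a prefix.
So kadafpot → mikadafpot.

mikadafpot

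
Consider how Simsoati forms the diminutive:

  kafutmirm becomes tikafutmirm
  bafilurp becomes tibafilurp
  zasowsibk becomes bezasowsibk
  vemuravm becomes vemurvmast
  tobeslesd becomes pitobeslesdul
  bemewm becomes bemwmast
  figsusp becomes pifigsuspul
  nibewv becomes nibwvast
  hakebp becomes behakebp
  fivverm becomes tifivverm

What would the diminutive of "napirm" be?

tinapirm

"napirm" has second-to-last letter 'r'. The stems whose second-to-last letter is 'r' (bafilurp → tibafilurp, kafutmirm → tikafutmirm, fivverm → tifivverm) add the prefix ti-.
The other patterns: stems whose second-to-last letter is 'b' add the prefix be-; stems whose second-to-last letter is 's' add pi- … -ul around the stem; stems whose second-to-last letter is 'v' or 'w' delete the last vowel and add -ast.
So napirm → tinapirm.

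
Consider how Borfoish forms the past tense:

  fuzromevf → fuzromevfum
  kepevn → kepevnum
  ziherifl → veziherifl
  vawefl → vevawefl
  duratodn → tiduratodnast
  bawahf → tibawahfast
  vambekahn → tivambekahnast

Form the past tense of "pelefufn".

vepelefufn

kepevn and duratodn both end in -n yet inflect differently (kepevnum, tiduratodnast), so the final letter is not what conditions the rule; the second-to-last letter is.
"pelefufn" has second-to-last letter 'f'. The stems whose second-to-last letter is 'f' (ziherifl → veziherifl, vawefl → vevawefl) add the prefix ve-.
The other patterns: stems whose second-to-last letter is 'v' add -um; stems whose second-to-last letter is 'd' or 'h' add ti- … -ast around the stem.
So pelefufn → vepelefufn.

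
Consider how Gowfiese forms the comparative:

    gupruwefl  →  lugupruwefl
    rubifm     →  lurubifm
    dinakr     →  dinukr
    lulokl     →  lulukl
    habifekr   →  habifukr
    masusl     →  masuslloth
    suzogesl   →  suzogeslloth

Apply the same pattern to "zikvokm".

zikvukm

gupruwefl and lulokl both end in -l yet inflect differently (lugupruwefl, lulukl), so the final letter is not what conditions the rule; the second-to-last letter is.
"zikvokm" has second-to-last letter 'k'. The stems whose second-to-last letter is 'k' (dinakr → dinukr, lulokl → lulukl, habifekr → habifukr) change the last vowel to 'u'.
The other patterns: stems whose second-to-last letter is 'f' add the prefix lu-; stems whose second-to-last letter is 's' double the final consonant and add -oth.
So zikvokm → zikvukm.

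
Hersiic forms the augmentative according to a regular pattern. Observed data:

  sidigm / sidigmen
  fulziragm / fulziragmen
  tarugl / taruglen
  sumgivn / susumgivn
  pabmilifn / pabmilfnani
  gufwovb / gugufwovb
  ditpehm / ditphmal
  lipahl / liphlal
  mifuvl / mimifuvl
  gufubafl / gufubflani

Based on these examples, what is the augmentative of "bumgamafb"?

lipahl and gufubafl both end in -l yet inflect differently (liphlal, gufubflani), so the final letter is not what conditions the rule; the second-to-last letter is.
"bumgamafb" has second-to-last letter 'f'. The stems whose second-to-last letter is 'f' (gufubafl → gufubflani, pabmilifn → pabmilfnani) delete the last vowel and add -ani.
The other patterns: stems whose second-to-last letter is 'h' delete the last vowel and add -al; stems whose second-to-last letter is 'v' repeat the first consonant+vowel as a prefix; stems whose second-to-last letter is 'g' add -en.
So bumgamafb → bumgamfbani.

bumgamfbani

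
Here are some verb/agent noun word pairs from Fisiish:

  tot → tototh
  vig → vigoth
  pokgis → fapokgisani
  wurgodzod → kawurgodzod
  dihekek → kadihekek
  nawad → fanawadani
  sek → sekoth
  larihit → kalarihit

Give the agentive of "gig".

gigoth

sek and dihekek both end in -k yet inflect differently (sekoth, kadihekek), so the final letter is not what conditions the rule; the number of vowels is.
"gig" has 1 vowel. The stems with 1 vowel (tot → tototh, vig → vigoth, sek → sekoth) add -oth.
The other patterns: stems with 2 vowels add fa- … -ani around the stem; stems with 3 vowels add the prefix ka-.
So gig → gigoth.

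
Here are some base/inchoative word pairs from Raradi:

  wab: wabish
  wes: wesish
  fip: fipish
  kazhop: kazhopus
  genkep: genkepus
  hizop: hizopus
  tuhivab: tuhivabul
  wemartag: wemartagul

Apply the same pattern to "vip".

"vip" has 1 vowel. The stems with 1 vowel (wab → wabish, wes → wesish, fip → fipish) add -ish.
So vip → vipish.

vipish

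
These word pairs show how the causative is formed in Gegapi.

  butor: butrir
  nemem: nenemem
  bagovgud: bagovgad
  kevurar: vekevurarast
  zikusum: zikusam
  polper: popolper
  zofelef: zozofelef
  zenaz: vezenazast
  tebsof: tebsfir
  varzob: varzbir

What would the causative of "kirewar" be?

vekirewarast

"kirewar" has last vowel 'a'. The stems whose last vowel is 'a' (kevurar → vekevurarast, zenaz → vezenazast) add ve- … -ast around the stem.
So kirewar → vekirewarast.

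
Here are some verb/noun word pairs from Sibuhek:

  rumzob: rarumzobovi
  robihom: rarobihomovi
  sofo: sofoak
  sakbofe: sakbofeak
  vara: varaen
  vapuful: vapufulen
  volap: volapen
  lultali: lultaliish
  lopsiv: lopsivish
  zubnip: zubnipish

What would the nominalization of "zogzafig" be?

zogzafigish

volap and zubnip both end in -p yet inflect differently (volapen, zubnipish), so the final letter is not what conditions the rule; the first letter is.
"zogzafig" begins with z-. The one such stem in the data (zubnip → zubnipish) adds -ish, so the same rule applies.
The other patterns: stems beginning with r- add ra- … -ovi around the stem; stems beginning with s- add -ak; stems beginning with v- add -en.
So zogzafig → zogzafigish.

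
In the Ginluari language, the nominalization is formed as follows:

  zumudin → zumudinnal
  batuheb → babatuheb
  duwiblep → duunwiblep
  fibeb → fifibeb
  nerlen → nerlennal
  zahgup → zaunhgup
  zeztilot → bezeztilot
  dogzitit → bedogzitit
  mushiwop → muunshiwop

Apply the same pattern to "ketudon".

ketudonnal

zeztilot and mushiwop both have last vowel 'o' yet inflect differently (bezeztilot, muunshiwop), so the last vowel is not what conditions the rule; the final letter is.
"ketudon" ends in -n. The stems ending in -n (nerlen → nerlennal, zumudin → zumudinnal) double the final consonant and add -al.
So ketudon → ketudonnal.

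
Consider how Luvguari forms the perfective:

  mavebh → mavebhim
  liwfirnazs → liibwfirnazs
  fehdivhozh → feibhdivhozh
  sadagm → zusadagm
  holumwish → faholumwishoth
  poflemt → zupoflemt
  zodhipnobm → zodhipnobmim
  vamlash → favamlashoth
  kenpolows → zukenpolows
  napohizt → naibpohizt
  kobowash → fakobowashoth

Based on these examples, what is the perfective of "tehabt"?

vamlash and fehdivhozh both end in -h yet inflect differently (favamlashoth, feibhdivhozh), so the final letter is not what conditions the rule; the second-to-last letter is.
"tehabt" has second-to-last letter 'b'. The stems whose second-to-last letter is 'b' (zodhipnobm → zodhipnobmim, mavebh → mavebhim) add -im.
The other patterns: stems whose second-to-last letter is 's' add fa- … -oth around the stem; stems whose second-to-last letter is 'z' insert -ib- after the first vowel; stems whose second-to-last letter is 'g', 'm' or 'w' add the prefix zu-.
So tehabt → tehabtim.

tehabtim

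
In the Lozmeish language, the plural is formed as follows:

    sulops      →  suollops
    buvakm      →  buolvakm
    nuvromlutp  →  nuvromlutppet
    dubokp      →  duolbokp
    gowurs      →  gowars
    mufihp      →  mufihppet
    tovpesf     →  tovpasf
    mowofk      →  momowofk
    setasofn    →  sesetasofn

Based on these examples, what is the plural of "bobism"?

"bobism" has second-to-last letter 's'. The one such stem in the data (tovpesf → tovpasf) changes the last vowel to 'a' (as does gowurs), so the same rule applies.
The other patterns: stems whose second-to-last letter is 'f' repeat the first consonant+vowel as a prefix; stems whose second-to-last letter is 'k' or 'p' insert -ol- after the first vowel; stems whose second-to-last letter is 'h' or 't' double the final consonant and add -et.
So bobism → bobasm.

bobasm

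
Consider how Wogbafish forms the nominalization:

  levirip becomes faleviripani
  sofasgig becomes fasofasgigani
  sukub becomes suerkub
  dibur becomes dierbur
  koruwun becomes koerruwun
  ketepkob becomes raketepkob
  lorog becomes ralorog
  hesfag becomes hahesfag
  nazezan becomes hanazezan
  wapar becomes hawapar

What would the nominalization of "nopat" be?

sukub and ketepkob both end in -b yet inflect differently (suerkub, raketepkob), so the final letter is not what conditions the rule; the last vowel is.
"nopat" has last vowel 'a'. The stems whose last vowel is 'a' (hesfag → hahesfag, nazezan → hanazezan, wapar → hawapar) add the prefix ha-.
So nopat → hanopat.

hanopat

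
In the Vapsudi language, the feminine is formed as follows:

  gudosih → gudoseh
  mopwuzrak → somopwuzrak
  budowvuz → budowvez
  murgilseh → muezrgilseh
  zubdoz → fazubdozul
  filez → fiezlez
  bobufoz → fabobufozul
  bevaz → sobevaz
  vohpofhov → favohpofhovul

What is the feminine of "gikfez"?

giezkfez

filez and bobufoz both end in -z yet inflect differently (fiezlez, fabobufozul), so the final letter is not what conditions the rule; the last vowel is.
"gikfez" has last vowel 'e'. The stems whose last vowel is 'e' (filez → fiezlez, murgilseh → muezrgilseh) insert -ez- after the first vowel.
The other patterns: stems whose last vowel is 'o' add fa- … -ul around the stem; stems whose last vowel is 'a' add the prefix so-; stems whose last vowel is 'i' or 'u' change the last vowel to 'e'.
So gikfez → giezkfez.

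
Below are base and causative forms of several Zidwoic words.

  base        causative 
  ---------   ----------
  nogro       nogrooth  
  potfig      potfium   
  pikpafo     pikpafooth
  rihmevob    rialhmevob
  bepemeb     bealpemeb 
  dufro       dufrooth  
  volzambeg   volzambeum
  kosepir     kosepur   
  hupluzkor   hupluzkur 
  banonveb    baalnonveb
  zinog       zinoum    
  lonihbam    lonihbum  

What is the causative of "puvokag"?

kosepir and potfig both have last vowel 'i' yet inflect differently (kosepur, potfium), so the last vowel is not what conditions the rule; the final letter is.
"puvokag" ends in -g. The stems ending in -g (potfig → potfium, zinog → zinoum, volzambeg → volzambeum) drop the final letter and add -um.
So puvokag → puvokaum.

puvokaum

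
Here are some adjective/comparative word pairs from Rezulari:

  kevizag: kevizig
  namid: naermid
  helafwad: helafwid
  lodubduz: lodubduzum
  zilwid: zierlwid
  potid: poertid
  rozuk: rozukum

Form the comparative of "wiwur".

wiwurum

"wiwur" has last vowel 'u'. The stems whose last vowel is 'u' (rozuk → rozukum, lodubduz → lodubduzum) add -um.
The other patterns: stems whose last vowel is 'i' insert -er- after the first vowel; stems whose last vowel is 'a' change the last vowel to 'i'.
So wiwur → wiwurum.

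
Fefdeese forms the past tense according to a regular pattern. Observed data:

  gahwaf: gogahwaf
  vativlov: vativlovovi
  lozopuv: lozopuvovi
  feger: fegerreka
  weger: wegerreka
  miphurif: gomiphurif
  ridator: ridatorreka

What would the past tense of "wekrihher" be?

ridator and vativlov both have last vowel 'o' yet inflect differently (ridatorreka, vativlovovi), so the last vowel is not what conditions the rule; the final letter is.
"wekrihher" ends in -r. The stems ending in -r (feger → fegerreka, weger → wegerreka, ridator → ridatorreka) double the final consonant and add -eka.
The other patterns: stems ending in -f add the prefix go-; stems ending in -v add -ovi.
So wekrihher → wekrihherreka.

wekrihherreka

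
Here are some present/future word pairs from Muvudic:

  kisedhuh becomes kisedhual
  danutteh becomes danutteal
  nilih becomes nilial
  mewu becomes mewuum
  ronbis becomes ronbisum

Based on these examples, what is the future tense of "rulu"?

ruluum

"rulu" ends in -u. The one such stem in the data (mewu → mewuum) adds -um, so the same rule applies.
So rulu → ruluum.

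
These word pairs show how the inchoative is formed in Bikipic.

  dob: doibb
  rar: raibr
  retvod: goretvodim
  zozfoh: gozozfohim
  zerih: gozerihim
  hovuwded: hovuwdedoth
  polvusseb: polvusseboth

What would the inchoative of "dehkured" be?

dehkuredoth

"dehkured" has 3 vowels. The stems with 3 vowels (hovuwded → hovuwdedoth, polvusseb → polvusseboth) add -oth.
So dehkured → dehkuredoth.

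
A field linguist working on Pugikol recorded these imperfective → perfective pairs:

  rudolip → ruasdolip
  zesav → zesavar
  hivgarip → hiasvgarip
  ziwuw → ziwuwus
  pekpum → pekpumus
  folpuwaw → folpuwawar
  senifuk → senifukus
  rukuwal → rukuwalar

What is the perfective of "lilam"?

lilamar

ziwuw and folpuwaw both end in -w yet inflect differently (ziwuwus, folpuwawar), so the final letter is not what conditions the rule; the last vowel is.
"lilam" has last vowel 'a'. The stems whose last vowel is 'a' (rukuwal → rukuwalar, zesav → zesavar, folpuwaw → folpuwawar) add -ar.
So lilam → lilamar.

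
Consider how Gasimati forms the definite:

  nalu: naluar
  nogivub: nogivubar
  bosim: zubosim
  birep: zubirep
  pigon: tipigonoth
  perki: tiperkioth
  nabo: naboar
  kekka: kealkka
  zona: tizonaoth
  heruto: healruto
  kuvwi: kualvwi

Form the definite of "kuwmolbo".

nabo and heruto both end in -o yet inflect differently (naboar, healruto), so the final letter is not what conditions the rule; the first letter is.
"kuwmolbo" begins with k-. The stems beginning with k- (kekka → kealkka, kuvwi → kualvwi) insert -al- after the first vowel.
So kuwmolbo → kualwmolbo.

kualwmolbo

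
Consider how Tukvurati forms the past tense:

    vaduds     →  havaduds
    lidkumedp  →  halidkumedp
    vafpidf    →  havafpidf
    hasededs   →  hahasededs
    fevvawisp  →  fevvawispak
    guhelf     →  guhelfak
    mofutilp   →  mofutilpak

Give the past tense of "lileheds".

halileheds

lidkumedp and fevvawisp both end in -p yet inflect differently (halidkumedp, fevvawispak), so the final letter is not what conditions the rule; the second-to-last letter is.
"lileheds" has second-to-last letter 'd'. The stems whose second-to-last letter is 'd' (vaduds → havaduds, lidkumedp → halidkumedp, vafpidf → havafpidf) add the prefix ha-.
The other pattern: stems whose second-to-last letter is 'l' or 's' add -ak.
So lileheds → halileheds.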